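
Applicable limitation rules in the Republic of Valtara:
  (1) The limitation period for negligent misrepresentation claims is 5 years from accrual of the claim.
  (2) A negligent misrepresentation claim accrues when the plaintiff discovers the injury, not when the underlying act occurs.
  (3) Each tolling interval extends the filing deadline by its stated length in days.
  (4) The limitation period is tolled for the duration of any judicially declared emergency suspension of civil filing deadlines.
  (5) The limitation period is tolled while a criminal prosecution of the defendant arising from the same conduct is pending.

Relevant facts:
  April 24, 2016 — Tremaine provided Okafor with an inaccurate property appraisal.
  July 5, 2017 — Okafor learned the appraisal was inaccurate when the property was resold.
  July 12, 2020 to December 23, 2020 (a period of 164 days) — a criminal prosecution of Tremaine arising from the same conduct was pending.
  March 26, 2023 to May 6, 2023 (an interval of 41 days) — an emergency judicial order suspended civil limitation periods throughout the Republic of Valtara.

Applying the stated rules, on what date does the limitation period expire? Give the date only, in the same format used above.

The claim did not accrue until Okafor discovered the injury on July 5, 2017; the April 24, 2016 act date does not start the clock under the stated rule.
The untolled deadline — 5 years after July 5, 2017 — is July 5, 2022.
Because the pending criminal prosecution ran from July 12, 2020 to December 23, 2020, the deadline is extended by 164 days to December 16, 2022.
The emergency suspension of filing deadlines starting March 26, 2023 came too late — the period had run on December 16, 2022 — and so does not extend the deadline.

December 16, 2022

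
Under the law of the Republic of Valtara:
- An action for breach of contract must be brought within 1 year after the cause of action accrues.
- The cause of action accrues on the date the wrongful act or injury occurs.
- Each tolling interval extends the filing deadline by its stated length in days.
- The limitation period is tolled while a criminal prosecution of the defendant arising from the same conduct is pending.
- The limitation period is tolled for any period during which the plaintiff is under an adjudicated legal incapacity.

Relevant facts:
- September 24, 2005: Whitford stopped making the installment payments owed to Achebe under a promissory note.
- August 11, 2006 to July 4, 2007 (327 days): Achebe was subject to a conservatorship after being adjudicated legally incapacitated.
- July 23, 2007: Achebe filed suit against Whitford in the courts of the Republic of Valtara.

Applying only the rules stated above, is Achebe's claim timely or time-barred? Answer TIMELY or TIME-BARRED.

TIMELY

The claim accrued on September 24, 2005, when the wrongful act occurred.
The untolled deadline — 1 year after September 24, 2005 — is September 24, 2006.
Because the plaintiff's legal incapacity ran from August 11, 2006 to July 4, 2007, the deadline is extended by 327 days to August 17, 2007.
The July 23, 2007 filing precedes the August 17, 2007 deadline; the claim is timely.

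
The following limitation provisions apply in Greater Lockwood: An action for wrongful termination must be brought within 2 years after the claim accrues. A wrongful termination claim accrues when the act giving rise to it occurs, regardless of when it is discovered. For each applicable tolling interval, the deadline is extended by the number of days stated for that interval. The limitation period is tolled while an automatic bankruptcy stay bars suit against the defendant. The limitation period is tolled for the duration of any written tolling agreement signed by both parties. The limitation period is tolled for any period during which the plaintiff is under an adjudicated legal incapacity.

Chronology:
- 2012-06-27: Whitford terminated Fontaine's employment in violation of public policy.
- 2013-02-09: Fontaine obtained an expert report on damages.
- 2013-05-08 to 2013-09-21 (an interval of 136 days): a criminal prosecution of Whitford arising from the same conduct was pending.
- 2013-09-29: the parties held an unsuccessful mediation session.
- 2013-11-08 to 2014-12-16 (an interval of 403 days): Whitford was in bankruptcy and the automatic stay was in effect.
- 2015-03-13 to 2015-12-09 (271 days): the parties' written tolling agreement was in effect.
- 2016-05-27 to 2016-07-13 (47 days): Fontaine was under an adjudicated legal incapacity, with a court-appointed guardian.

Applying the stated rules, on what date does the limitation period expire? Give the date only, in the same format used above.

The limitation period began to run on 2012-06-27.
The untolled deadline — 2 years after 2012-06-27 — is 2014-06-27.
The automatic bankruptcy stay from 2013-11-08 to 2014-12-16 tolled the period for 403 days, extending the deadline to 2015-08-04.
Because the written tolling agreement ran from 2015-03-13 to 2015-12-09, the deadline is extended by 271 days to 2016-05-01.
By the time the plaintiff's legal incapacity began on 2016-05-27, the limitation period had already expired on 2016-05-01; that interval cannot revive it.
No stated provision tolls the period for a criminal prosecution, so the interval from 2013-05-08 to 2013-09-21 has no effect on the deadline.
None of the other events listed affects the running of the period under the stated rules.

2016-05-01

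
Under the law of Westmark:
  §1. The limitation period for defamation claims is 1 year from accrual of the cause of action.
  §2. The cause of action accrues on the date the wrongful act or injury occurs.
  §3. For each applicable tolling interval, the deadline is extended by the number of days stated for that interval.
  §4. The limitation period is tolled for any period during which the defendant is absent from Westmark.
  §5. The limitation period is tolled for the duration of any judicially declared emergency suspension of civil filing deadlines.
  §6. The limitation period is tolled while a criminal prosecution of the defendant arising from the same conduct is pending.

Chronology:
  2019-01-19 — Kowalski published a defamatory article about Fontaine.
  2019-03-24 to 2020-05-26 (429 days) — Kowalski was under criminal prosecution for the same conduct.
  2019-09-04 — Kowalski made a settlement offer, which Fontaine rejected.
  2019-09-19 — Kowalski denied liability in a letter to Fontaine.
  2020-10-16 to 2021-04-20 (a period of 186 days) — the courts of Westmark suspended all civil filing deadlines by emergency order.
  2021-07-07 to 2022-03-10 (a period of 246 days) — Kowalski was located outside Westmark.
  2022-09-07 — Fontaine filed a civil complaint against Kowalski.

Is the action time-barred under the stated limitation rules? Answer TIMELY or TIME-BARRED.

TIME-BARRED

The cause of action accrued on 2019-01-19, the date of the act.
1 year from 2019-01-19 is 2020-01-19.
The pending criminal prosecution from 2019-03-24 to 2020-05-26 tolled the period for 429 days, extending the deadline to 2021-03-23.
The period was tolled for 186 days by the emergency suspension of filing deadlines (2020-10-16 to 2021-04-20), pushing the deadline to 2021-09-25.
The period was tolled for 246 days by the defendant's absence from the jurisdiction (2021-07-07 to 2022-03-10), pushing the deadline to 2022-05-29.
Nothing else in the chronology tolls or restarts the period.
The 2022-09-07 filing falls after the 2022-05-29 deadline; the claim is time-barred.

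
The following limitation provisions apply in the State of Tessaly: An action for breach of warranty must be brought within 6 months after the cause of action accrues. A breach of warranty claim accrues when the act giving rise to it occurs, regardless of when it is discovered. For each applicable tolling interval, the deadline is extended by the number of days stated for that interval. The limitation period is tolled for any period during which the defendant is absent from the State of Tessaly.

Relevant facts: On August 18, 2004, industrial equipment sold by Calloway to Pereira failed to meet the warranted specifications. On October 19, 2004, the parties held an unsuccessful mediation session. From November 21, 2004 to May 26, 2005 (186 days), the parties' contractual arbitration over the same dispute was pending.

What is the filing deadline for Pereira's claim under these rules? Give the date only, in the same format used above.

The cause of action accrued on August 18, 2004, the date of the act.
The untolled deadline — 6 months after August 18, 2004 — is February 18, 2005.
The pending related arbitration from November 21, 2004 to May 26, 2005 does not toll the period, because no stated rule makes a pending arbitration a tolling event.
None of the other events listed affects the running of the period under the stated rules.

February 18, 2005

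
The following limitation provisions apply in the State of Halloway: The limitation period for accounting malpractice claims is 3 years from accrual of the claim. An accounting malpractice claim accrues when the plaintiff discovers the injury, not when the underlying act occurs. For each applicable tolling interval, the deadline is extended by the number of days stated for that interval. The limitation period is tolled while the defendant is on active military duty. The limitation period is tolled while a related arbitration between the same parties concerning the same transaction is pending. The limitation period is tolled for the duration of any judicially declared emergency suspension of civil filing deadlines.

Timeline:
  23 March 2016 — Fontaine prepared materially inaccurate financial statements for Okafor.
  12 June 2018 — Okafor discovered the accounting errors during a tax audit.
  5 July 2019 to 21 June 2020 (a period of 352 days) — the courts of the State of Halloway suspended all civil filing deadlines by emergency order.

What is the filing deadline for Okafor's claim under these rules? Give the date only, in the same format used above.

The claim did not accrue until Okafor discovered the injury on 12 June 2018; the 23 March 2016 act date does not start the clock under the stated rule.
The untolled deadline — 3 years after 12 June 2018 — is 12 June 2021.
Because the emergency suspension of filing deadlines ran from 5 July 2019 to 21 June 2020, the deadline is extended by 352 days to 30 May 2022.

30 May 2022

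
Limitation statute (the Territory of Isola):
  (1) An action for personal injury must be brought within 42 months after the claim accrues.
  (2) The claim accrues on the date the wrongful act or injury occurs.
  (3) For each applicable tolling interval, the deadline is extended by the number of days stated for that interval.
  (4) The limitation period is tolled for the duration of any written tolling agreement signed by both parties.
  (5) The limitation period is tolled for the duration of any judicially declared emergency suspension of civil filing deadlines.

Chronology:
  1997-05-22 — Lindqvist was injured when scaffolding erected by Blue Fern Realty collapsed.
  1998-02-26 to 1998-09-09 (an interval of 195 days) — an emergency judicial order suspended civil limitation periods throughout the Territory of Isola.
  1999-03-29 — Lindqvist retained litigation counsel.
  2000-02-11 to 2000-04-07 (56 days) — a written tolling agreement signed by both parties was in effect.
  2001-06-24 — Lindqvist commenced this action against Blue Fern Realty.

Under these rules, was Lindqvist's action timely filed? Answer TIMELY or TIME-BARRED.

The claim accrued on 1997-05-22, when the wrongful act occurred.
Adding the 42 months base period to 1997-05-22 gives a deadline of 2000-11-22, before any tolling.
Because the emergency suspension of filing deadlines ran from 1998-02-26 to 1998-09-09, the deadline is extended by 195 days to 2001-06-05.
Because the written tolling agreement ran from 2000-02-11 to 2000-04-07, the deadline is extended by 56 days to 2001-07-31.
Nothing else in the chronology tolls or restarts the period.
Lindqvist filed on 2001-06-24, before the 2001-07-31 deadline, so the action is timely.

TIMELY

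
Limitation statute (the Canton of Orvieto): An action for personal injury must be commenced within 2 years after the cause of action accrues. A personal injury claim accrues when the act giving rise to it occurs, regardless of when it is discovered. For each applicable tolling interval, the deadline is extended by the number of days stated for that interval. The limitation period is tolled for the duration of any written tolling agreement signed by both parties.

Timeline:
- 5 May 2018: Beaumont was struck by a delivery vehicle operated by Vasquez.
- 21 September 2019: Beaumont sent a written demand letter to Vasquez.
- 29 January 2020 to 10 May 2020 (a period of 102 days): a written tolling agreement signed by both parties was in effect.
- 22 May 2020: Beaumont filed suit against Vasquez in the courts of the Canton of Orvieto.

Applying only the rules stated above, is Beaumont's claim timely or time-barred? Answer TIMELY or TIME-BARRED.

The claim accrued on 5 May 2018, when the wrongful act occurred.
Adding the 2 years base period to 5 May 2018 gives a deadline of 5 May 2020, before any tolling.
The written tolling agreement from 29 January 2020 to 10 May 2020 tolled the period for 102 days, extending the deadline to 15 August 2020.
The other events in the timeline have no effect on the limitation period under the stated rules.
Beaumont filed on 22 May 2020, before the 15 August 2020 deadline, so the action is timely.

TIMELY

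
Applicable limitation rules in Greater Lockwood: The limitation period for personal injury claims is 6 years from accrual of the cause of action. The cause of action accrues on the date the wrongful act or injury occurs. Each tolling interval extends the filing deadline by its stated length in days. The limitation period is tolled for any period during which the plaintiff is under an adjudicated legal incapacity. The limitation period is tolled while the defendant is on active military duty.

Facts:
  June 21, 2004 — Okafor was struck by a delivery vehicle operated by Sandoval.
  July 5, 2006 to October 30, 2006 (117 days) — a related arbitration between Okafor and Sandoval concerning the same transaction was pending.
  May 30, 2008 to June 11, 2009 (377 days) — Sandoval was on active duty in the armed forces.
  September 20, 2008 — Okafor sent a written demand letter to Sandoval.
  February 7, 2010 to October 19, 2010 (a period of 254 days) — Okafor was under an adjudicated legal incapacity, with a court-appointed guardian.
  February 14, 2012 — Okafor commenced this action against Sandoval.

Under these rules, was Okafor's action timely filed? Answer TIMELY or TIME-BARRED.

The limitation period began to run on June 21, 2004.
6 years from June 21, 2004 is June 21, 2010.
The period was tolled for 377 days by the defendant's active military service (May 30, 2008 to June 11, 2009), pushing the deadline to July 3, 2011.
Because the plaintiff's legal incapacity ran from February 7, 2010 to October 19, 2010, the deadline is extended by 254 days to March 13, 2012.
The pending related arbitration from July 5, 2006 to October 30, 2006 does not toll the period, because no stated rule makes a pending arbitration a tolling event.
Nothing else in the chronology tolls or restarts the period.
Okafor filed on February 14, 2012, before the March 13, 2012 deadline, so the action is timely.

TIMELY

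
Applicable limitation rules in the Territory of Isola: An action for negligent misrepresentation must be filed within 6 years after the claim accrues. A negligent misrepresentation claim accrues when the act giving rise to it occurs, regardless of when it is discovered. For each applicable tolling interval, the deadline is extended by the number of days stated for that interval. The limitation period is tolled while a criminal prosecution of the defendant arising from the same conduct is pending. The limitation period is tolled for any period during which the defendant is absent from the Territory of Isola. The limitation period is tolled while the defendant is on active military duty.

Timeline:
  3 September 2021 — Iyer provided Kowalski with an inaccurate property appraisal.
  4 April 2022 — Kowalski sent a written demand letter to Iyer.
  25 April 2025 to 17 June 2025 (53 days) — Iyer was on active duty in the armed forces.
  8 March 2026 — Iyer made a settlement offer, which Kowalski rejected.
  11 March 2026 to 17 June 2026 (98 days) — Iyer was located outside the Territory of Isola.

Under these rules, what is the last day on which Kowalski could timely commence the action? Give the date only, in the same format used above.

1 February 2028

The limitation period began to run on 3 September 2021.
Adding the 6 years base period to 3 September 2021 gives a deadline of 3 September 2027, before any tolling.
The period was tolled for 53 days by the defendant's active military service (25 April 2025 to 17 June 2025), pushing the deadline to 26 October 2027.
The defendant's absence from the jurisdiction from 11 March 2026 to 17 June 2026 tolled the period for 98 days, extending the deadline to 1 February 2028.
The other events in the timeline have no effect on the limitation period under the stated rules.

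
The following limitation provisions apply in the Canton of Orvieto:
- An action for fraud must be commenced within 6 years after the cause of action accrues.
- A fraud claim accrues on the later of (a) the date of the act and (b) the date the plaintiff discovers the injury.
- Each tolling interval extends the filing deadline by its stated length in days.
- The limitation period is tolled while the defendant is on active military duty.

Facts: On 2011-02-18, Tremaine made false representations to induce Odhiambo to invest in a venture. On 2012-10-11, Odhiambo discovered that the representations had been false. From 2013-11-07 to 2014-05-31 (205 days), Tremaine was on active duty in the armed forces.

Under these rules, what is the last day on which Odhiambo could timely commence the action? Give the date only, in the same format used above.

Taking the later of the act (2011-02-18) and discovery (2012-10-11), the claim accrued on 2012-10-11.
Adding the 6 years base period to 2012-10-11 gives a deadline of 2018-10-11, before any tolling.
The period was tolled for 205 days by the defendant's active military service (2013-11-07 to 2014-05-31), pushing the deadline to 2019-05-04.

2019-05-04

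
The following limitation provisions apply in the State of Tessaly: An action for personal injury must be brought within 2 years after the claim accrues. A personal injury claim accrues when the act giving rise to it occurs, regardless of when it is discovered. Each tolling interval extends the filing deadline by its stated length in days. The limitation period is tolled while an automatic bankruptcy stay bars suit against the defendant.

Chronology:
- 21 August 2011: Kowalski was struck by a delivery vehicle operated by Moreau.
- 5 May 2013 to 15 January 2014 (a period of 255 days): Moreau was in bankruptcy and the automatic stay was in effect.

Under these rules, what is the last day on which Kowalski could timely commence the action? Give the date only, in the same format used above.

The claim accrued on 21 August 2011, the date of the act.
The untolled deadline — 2 years after 21 August 2011 — is 21 August 2013.
Because the automatic bankruptcy stay ran from 5 May 2013 to 15 January 2014, the deadline is extended by 255 days to 3 May 2014.

3 May 2014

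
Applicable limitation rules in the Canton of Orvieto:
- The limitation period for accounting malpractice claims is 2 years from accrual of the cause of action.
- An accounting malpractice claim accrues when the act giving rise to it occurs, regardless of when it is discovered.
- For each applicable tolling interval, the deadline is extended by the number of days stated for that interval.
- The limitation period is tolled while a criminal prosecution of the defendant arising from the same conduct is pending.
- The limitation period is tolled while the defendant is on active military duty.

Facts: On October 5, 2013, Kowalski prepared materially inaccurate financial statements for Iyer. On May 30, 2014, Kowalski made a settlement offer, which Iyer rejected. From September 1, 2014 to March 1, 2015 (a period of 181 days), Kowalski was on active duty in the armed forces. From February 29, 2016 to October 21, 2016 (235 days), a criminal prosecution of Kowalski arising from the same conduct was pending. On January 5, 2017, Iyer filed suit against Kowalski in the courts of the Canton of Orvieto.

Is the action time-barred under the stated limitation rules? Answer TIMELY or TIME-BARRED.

TIME-BARRED

The claim accrued on October 5, 2013, when the wrongful act occurred.
The untolled deadline — 2 years after October 5, 2013 — is October 5, 2015.
Because the defendant's active military service ran from September 1, 2014 to March 1, 2015, the deadline is extended by 181 days to April 3, 2016.
Because the pending criminal prosecution ran from February 29, 2016 to October 21, 2016, the deadline is extended by 235 days to November 24, 2016.
The other events in the timeline have no effect on the limitation period under the stated rules.
Filing on January 5, 2017 missed the November 24, 2016 deadline — the action is time-barred.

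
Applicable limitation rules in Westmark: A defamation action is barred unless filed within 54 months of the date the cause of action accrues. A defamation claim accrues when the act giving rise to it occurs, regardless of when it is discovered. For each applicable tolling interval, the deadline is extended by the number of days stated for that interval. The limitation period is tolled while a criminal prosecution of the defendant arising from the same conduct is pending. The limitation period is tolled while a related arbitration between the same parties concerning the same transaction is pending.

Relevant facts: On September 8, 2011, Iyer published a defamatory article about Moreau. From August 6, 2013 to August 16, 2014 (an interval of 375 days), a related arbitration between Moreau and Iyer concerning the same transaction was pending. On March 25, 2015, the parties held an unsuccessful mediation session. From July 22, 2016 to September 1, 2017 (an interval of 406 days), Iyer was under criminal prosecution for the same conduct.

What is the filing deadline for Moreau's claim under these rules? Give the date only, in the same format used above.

April 28, 2018

The claim accrued on September 8, 2011, when the wrongful act occurred.
The untolled deadline — 54 months after September 8, 2011 — is March 8, 2016.
The pending related arbitration from August 6, 2013 to August 16, 2014 tolled the period for 375 days, extending the deadline to March 18, 2017.
The period was tolled for 406 days by the pending criminal prosecution (July 22, 2016 to September 1, 2017), pushing the deadline to April 28, 2018.
Nothing else in the chronology tolls or restarts the period.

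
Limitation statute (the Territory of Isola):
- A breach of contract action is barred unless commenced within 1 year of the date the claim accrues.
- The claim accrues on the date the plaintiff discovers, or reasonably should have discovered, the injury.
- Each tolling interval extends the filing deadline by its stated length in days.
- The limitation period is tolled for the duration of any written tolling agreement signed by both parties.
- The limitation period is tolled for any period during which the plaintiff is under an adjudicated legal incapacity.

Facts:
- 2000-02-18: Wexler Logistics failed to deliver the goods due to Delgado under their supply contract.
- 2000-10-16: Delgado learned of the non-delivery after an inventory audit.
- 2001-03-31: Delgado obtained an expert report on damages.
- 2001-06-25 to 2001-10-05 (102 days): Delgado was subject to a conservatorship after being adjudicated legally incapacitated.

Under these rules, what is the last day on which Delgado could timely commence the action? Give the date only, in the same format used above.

The claim did not accrue until Delgado discovered the injury on 2000-10-16; the 2000-02-18 act date does not start the clock under the stated rule.
Adding the 1 year base period to 2000-10-16 gives a deadline of 2001-10-16, before any tolling.
The plaintiff's legal incapacity from 2001-06-25 to 2001-10-05 tolled the period for 102 days, extending the deadline to 2002-01-26.
None of the other events listed affects the running of the period under the stated rules.

2002-01-26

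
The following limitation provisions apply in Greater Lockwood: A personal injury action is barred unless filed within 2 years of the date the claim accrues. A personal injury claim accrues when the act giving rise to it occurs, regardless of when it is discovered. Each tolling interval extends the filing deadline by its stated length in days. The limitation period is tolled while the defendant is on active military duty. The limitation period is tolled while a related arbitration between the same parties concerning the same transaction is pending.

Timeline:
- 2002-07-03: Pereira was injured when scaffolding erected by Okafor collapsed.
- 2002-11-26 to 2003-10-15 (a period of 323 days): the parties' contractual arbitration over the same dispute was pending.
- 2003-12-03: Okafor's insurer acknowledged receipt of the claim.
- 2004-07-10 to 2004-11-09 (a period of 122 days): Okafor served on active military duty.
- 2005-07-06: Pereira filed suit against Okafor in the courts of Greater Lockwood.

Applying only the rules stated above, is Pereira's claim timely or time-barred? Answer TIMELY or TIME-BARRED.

The limitation period began to run on 2002-07-03.
2 years from 2002-07-03 is 2004-07-03.
The period was tolled for 323 days by the pending related arbitration (2002-11-26 to 2003-10-15), pushing the deadline to 2005-05-22.
The period was tolled for 122 days by the defendant's active military service (2004-07-10 to 2004-11-09), pushing the deadline to 2005-09-21.
The other events in the timeline have no effect on the limitation period under the stated rules.
The 2005-07-06 filing precedes the 2005-09-21 deadline; the claim is timely.

TIMELY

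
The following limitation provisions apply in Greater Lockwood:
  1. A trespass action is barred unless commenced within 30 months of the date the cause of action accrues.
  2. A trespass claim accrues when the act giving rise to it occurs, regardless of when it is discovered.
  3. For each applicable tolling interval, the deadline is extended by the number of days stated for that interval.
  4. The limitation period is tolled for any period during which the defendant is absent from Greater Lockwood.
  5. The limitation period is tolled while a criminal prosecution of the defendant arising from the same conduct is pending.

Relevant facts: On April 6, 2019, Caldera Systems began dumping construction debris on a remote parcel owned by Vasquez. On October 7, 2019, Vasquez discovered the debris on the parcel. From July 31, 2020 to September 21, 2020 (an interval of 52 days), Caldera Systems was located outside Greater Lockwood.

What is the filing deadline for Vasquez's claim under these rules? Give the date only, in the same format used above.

The claim accrued on April 6, 2019, when the wrongful act occurred; under the stated occurrence rule the October 7, 2019 discovery does not delay accrual.
30 months from April 6, 2019 is October 6, 2021.
The period was tolled for 52 days by the defendant's absence from the jurisdiction (July 31, 2020 to September 21, 2020), pushing the deadline to November 27, 2021.

November 27, 2021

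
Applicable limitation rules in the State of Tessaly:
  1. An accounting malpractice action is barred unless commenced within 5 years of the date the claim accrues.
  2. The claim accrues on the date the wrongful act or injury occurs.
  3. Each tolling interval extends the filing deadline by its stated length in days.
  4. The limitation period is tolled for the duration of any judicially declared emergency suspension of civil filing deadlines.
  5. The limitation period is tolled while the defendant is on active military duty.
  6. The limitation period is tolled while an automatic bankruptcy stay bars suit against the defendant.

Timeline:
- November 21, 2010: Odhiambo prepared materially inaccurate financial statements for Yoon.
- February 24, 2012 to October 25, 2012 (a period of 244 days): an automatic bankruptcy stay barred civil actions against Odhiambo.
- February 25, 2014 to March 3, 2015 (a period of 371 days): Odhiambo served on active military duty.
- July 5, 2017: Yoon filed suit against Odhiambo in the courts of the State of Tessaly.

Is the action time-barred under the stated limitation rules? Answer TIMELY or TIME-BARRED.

The limitation period began to run on November 21, 2010.
Adding the 5 years base period to November 21, 2010 gives a deadline of November 21, 2015, before any tolling.
The period was tolled for 244 days by the automatic bankruptcy stay (February 24, 2012 to October 25, 2012), pushing the deadline to July 22, 2016.
Because the defendant's active military service ran from February 25, 2014 to March 3, 2015, the deadline is extended by 371 days to July 28, 2017.
The July 5, 2017 filing precedes the July 28, 2017 deadline; the claim is timely.

TIMELY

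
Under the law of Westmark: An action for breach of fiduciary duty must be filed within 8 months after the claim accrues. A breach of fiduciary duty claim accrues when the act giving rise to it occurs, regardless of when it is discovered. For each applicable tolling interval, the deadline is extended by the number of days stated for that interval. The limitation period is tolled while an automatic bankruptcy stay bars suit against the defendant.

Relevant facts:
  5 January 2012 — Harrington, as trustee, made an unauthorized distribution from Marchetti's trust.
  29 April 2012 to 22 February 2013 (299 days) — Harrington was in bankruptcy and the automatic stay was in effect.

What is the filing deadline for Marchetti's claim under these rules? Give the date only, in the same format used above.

1 July 2013

The claim accrued on 5 January 2012, the date of the act.
Adding the 8 months base period to 5 January 2012 gives a deadline of 5 September 2012, before any tolling.
The automatic bankruptcy stay from 29 April 2012 to 22 February 2013 tolled the period for 299 days, extending the deadline to 1 July 2013.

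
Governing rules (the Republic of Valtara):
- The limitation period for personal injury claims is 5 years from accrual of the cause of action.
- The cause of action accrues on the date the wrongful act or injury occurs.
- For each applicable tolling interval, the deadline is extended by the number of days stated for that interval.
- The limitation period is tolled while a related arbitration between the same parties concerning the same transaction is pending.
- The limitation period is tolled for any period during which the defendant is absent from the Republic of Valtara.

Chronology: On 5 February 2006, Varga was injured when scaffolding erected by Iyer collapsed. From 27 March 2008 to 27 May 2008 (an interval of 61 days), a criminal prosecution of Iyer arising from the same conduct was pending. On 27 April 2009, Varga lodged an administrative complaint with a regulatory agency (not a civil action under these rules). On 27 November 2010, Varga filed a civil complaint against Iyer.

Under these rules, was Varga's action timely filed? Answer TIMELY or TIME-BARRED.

The limitation period began to run on 5 February 2006.
5 years from 5 February 2006 is 5 February 2011.
No stated provision tolls the period for a criminal prosecution, so the interval from 27 March 2008 to 27 May 2008 has no effect on the deadline.
Nothing else in the chronology tolls or restarts the period.
The 27 November 2010 filing precedes the 5 February 2011 deadline; the claim is timely.

TIMELY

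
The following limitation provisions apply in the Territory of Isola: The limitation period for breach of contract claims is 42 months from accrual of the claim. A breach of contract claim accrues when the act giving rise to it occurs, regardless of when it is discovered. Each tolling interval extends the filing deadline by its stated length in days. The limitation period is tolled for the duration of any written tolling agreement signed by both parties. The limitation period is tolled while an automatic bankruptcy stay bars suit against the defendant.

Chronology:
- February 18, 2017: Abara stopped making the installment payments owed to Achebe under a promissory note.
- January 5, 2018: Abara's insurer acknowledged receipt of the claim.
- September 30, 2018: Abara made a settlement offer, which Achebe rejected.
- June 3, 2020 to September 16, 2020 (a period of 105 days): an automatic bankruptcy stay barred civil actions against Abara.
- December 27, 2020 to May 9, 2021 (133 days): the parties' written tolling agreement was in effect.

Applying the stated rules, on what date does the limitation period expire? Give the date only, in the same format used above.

December 1, 2020

The claim accrued on February 18, 2017, the date of the act.
The untolled deadline — 42 months after February 18, 2017 — is August 18, 2020.
The automatic bankruptcy stay from June 3, 2020 to September 16, 2020 tolled the period for 105 days, extending the deadline to December 1, 2020.
The written tolling agreement starting December 27, 2020 came too late — the period had run on December 1, 2020 — and so does not extend the deadline.
Nothing else in the chronology tolls or restarts the period.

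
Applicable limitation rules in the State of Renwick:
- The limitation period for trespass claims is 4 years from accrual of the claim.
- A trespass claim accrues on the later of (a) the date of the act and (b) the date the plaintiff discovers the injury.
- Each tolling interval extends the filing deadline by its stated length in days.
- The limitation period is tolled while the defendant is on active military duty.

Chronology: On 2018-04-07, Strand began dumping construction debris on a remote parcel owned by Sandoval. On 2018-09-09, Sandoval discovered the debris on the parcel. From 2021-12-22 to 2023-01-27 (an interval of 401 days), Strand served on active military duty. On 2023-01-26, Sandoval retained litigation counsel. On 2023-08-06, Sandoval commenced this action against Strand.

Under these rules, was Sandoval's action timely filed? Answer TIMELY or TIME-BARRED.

TIMELY

The claim accrued on 2018-09-09 — the later of the 2018-04-07 act and the 2018-09-09 discovery.
The untolled deadline — 4 years after 2018-09-09 — is 2022-09-09.
The period was tolled for 401 days by the defendant's active military service (2021-12-22 to 2023-01-27), pushing the deadline to 2023-10-15.
Nothing else in the chronology tolls or restarts the period.
Sandoval filed on 2023-08-06, before the 2023-10-15 deadline, so the action is timely.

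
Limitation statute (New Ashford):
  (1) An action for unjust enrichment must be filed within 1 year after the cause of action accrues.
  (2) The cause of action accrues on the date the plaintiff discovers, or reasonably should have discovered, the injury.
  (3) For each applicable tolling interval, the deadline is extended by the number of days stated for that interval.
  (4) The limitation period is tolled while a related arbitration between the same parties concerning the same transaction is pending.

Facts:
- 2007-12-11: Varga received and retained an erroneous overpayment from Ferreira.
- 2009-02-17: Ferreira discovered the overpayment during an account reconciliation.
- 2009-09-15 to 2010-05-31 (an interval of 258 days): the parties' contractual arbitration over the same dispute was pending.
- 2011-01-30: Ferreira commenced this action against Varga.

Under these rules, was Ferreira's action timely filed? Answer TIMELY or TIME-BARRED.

TIME-BARRED

Accrual is tied to discovery, so the period began on 2009-02-17 rather than on 2007-12-11 when the act occurred.
Adding the 1 year base period to 2009-02-17 gives a deadline of 2010-02-17, before any tolling.
Because the pending related arbitration ran from 2009-09-15 to 2010-05-31, the deadline is extended by 258 days to 2010-11-02.
Ferreira filed on 2011-01-30, after the 2010-11-02 deadline, so the action is time-barred.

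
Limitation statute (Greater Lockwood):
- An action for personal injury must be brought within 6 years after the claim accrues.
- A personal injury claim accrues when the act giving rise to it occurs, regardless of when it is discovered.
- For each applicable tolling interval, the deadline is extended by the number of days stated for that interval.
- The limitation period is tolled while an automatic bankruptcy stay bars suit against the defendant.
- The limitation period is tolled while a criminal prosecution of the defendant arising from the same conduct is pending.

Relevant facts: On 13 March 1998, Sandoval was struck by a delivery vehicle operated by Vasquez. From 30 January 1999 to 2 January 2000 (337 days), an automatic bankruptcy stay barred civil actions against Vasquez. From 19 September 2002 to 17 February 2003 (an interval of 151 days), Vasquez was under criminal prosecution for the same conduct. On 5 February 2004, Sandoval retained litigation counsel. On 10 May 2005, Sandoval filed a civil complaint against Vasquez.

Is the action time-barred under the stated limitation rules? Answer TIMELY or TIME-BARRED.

The limitation period began to run on 13 March 1998.
6 years from 13 March 1998 is 13 March 2004.
The period was tolled for 337 days by the automatic bankruptcy stay (30 January 1999 to 2 January 2000), pushing the deadline to 13 February 2005.
Because the pending criminal prosecution ran from 19 September 2002 to 17 February 2003, the deadline is extended by 151 days to 14 July 2005.
None of the other events listed affects the running of the period under the stated rules.
The 10 May 2005 filing precedes the 14 July 2005 deadline; the claim is timely.

TIMELY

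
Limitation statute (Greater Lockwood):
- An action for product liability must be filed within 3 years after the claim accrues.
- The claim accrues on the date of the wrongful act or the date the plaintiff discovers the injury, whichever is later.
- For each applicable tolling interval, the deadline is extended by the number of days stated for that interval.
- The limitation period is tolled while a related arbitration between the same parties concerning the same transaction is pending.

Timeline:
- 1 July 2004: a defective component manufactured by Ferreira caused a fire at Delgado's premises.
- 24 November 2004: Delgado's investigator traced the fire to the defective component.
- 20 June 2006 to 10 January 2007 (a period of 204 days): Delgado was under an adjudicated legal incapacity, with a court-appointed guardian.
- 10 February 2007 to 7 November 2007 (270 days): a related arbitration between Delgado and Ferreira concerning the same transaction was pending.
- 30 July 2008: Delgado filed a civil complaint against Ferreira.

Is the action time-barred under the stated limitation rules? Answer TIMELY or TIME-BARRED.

Because discovery on 24 November 2004 post-dates the 1 July 2004 act, accrual under the later-of rule falls on 24 November 2004.
3 years from 24 November 2004 is 24 November 2007.
The period was tolled for 270 days by the pending related arbitration (10 February 2007 to 7 November 2007), pushing the deadline to 20 August 2008.
No stated provision tolls the period for the plaintiff's incapacity, so the interval from 20 June 2006 to 10 January 2007 has no effect on the deadline.
Delgado filed on 30 July 2008, before the 20 August 2008 deadline, so the action is timely.

TIMELY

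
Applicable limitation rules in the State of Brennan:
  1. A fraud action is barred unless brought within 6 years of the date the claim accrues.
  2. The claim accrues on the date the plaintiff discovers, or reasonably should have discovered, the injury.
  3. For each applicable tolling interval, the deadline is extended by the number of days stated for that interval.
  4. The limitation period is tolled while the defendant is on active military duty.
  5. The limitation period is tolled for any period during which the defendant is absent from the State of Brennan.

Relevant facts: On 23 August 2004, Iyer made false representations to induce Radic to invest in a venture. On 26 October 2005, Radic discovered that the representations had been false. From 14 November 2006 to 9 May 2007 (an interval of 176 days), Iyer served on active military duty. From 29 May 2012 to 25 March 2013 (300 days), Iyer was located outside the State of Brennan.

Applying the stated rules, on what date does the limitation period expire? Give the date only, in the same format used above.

19 April 2012

Under the discovery rule, the claim accrued on 26 October 2005, when Radic discovered the injury — not on the 23 August 2004 date of the underlying act.
6 years from 26 October 2005 is 26 October 2011.
Because the defendant's active military service ran from 14 November 2006 to 9 May 2007, the deadline is extended by 176 days to 19 April 2012.
By the time the defendant's absence from the jurisdiction began on 29 May 2012, the limitation period had already expired on 19 April 2012; that interval cannot revive it.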